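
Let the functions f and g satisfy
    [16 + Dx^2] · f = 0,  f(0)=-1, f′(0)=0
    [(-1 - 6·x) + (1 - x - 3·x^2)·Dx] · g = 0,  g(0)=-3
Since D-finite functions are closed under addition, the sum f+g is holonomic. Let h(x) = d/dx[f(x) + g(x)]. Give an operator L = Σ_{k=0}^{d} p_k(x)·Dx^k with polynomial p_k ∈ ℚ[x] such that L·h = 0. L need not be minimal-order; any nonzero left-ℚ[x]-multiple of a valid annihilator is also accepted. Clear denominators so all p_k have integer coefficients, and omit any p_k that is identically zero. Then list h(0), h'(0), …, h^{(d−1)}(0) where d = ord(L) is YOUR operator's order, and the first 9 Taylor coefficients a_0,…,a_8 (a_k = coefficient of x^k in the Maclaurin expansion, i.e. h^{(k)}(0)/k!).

f: a_k = -1, 0, 8, 0, -32/3, 0, 256/45, 0, -512/315, …
g: a_k = -3, -3, -12, -21, -57, -120, -291, -651, -1524, …
Sum ⇒ L₀ = lclm(L_f,L_g) in ℚ(x)⟨Dx⟩.
Derive L from L₀ (diff closure).
L = (4672 + 20416·x + 66304·x^2 + 32640·x^3 + 66240·x^4 + 62208·x^5 + 62208·x^6) + (-464 - 2352·x + 3792·x^2 + 6752·x^3 - 2400·x^4 + 5184·x^5 + 24192·x^6 + 20736·x^7)·Dx + (292 + 1276·x + 4144·x^2 + 2040·x^3 + 4140·x^4 + 3888·x^5 + 3888·x^6)·Dx^2 + (-29 - 147·x + 237·x^2 + 422·x^3 - 150·x^4 + 324·x^5 + 1512·x^6 + 1296·x^7)·Dx^3  (order 3).
h: a_k = -3, -8, -63, -812/3, -600, -25678/15, -4557, -3844576/315, -31293, …
ICs: h(0) = -3, h′(0) = -8, h′′(0) = -126.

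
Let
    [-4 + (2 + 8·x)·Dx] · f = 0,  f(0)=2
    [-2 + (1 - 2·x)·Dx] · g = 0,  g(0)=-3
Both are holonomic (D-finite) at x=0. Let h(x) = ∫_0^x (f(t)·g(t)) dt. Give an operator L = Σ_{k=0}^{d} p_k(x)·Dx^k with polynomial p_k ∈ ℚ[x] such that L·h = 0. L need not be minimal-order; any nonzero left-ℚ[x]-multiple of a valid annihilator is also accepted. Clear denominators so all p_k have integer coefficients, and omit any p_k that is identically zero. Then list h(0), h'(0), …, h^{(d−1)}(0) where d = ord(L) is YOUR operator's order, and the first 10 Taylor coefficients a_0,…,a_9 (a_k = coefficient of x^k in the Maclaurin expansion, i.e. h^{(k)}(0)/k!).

L = (4 + 4·x)·Dx + (-1 - 2·x + 8·x^2)·Dx^2  (order 2).
h: a_k = 0, -6, -12, -12, -24, -132/5, -72, -360/7, -288, 60, …
ICs: h(0) = 0, h′(0) = -6.

f: a_k = 2, 4, -4, 8, -20, 56, -168, 528, -1716, 5720, …
g: a_k = -3, -6, -12, -24, -48, -96, -192, -384, -768, -1536, …
Product ⇒ symmetric product L₀, ord ≤ 1.
∫: right-multiply L₀ by Dx.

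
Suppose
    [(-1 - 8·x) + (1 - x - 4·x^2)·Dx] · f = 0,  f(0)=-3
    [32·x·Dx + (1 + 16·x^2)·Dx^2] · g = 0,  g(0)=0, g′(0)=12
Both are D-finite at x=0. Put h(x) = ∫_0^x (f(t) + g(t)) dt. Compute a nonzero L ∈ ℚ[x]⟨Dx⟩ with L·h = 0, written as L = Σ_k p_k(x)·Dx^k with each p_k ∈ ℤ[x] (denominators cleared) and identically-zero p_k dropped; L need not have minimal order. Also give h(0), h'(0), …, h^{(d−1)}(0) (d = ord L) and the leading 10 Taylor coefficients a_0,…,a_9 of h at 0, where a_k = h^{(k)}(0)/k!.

f: a_k = -3, -3, -15, -27, -87, -195, -543, -1323, -3495, -8787, …
g: a_k = 0, 12, 0, -64, 0, 3072/5, 0, -49152/7, 0, 262144/3, …
Sum ⇒ L₀ = lclm(L_f,L_g) in ℚ(x)⟨Dx⟩.
∫: right-multiply L₀ by Dx.
L = (-160 + 640·x + 14848·x^2 + 36864·x^3 + 178176·x^4 + 98304·x^6)·Dx^2 + (43 + 336·x + 16·x^2 + 3072·x^3 + 35072·x^4 + 124928·x^5 + 12288·x^6 + 98304·x^7)·Dx^3 + (-5 - 23·x - 272·x^2 - 16·x^3 - 2368·x^4 + 5888·x^5 + 12288·x^6 + 4096·x^7 + 16384·x^8)·Dx^4  (order 4).
h: a_k = 0, -3, 9/2, -5, -91/4, -87/5, 699/10, -543/7, -58413/56, -1165/3, …
ICs: h(0) = 0, h′(0) = -3, h′′(0) = 9, h′′′(0) = -30.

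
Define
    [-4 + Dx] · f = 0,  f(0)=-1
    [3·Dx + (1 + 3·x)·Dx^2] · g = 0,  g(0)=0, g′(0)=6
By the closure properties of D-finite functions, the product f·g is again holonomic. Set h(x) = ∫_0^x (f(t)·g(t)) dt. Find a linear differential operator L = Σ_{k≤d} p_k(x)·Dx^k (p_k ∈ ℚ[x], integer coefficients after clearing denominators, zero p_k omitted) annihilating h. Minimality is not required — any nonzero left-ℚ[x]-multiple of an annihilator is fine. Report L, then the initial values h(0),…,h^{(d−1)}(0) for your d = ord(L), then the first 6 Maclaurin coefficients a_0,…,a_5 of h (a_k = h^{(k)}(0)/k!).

L = (4 + 48·x)·Dx + (-5 - 24·x)·Dx^2 + (1 + 3·x)·Dx^3  (order 3).
h: a_k = 0, 0, -3, -5, -15/2, -47/10, …
ICs: h(0) = 0, h′(0) = 0, h′′(0) = -6.

f: a_k = -1, -4, -8, -32/3, -32/3, -128/15, …
g: a_k = 0, 6, -9, 18, -81/2, 486/5, …
L₀ := L_f ⊗_s L_g (sym. prod.), ord ≤ 2.
Integrate: L := L₀·Dx.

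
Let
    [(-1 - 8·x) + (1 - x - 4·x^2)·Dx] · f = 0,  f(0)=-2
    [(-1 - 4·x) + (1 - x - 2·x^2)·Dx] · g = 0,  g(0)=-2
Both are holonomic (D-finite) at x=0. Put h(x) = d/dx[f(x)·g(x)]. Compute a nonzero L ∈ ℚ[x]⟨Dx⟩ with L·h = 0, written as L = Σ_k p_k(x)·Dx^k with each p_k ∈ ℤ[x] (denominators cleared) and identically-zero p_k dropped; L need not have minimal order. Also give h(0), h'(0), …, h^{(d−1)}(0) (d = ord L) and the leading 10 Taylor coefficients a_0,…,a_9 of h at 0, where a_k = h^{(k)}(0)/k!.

L = (9 + 12·x - 9·x^2 - 272·x^3 - 144·x^4 + 720·x^5 + 640·x^6) + (-1 - 3·x + 24·x^2 + 17·x^3 - 115·x^4 - 66·x^5 + 168·x^6 + 128·x^7)·Dx  (order 1).
h: a_k = 8, 72, 264, 1104, 3560, 11928, 36232, 110496, 322920, 938600, …
ICs: h(0) = 8.

f: a_k = -2, -2, -10, -18, -58, -130, -362, -882, -2330, -5858, …
g: a_k = -2, -2, -6, -10, -22, -42, -86, -170, -342, -682, …
Sym-product of L_f,L_g gives L₀ (≤ ord 1).
Derive L from L₀ (diff closure).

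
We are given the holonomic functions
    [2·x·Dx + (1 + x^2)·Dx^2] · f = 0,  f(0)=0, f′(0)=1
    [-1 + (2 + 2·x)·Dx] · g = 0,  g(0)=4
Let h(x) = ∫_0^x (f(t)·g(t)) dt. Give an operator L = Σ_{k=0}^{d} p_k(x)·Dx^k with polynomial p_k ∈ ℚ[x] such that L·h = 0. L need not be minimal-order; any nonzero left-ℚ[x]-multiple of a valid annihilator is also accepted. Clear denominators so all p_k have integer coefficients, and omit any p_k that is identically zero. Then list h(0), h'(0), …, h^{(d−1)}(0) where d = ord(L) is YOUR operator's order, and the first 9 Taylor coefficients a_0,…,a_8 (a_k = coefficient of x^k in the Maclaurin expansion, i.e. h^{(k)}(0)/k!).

L = (3 - 4·x - x^2)·Dx + (-4 + 4·x + 12·x^2 + 4·x^3)·Dx^2 + (4 + 8·x + 8·x^2 + 8·x^3 + 4·x^4)·Dx^3  (order 3).
h: a_k = 0, 0, 2, 2/3, -11/24, -1/12, 389/2880, 409/6720, -18853/215040, …
ICs: h(0) = 0, h′(0) = 0, h′′(0) = 4.

f: a_k = 0, 1, 0, -1/3, 0, 1/5, 0, -1/7, 0, …
g: a_k = 4, 2, -1/2, 1/4, -5/32, 7/64, -21/256, 33/512, -429/8192, …
h₀=f·g: eliminate ⇒ L₀, order ≤ 2·1.
h=∫h₀ ⇒ L = L₀·Dx.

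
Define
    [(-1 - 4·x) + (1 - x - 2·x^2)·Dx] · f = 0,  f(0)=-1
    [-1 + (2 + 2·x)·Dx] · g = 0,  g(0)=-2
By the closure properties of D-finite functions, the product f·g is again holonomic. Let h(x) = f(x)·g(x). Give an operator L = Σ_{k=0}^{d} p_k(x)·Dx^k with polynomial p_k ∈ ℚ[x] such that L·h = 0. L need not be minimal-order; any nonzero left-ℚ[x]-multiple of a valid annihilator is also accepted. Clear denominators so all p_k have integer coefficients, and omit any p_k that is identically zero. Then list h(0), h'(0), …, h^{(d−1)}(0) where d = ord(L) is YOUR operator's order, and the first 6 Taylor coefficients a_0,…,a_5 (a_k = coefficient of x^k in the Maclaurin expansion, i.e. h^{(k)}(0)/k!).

f: a_k = -1, -1, -3, -5, -11, -21, …
g: a_k = -2, -1, 1/4, -1/8, 5/64, -7/128, …
f·g: L₀ = L_f ⊗_s L_g, ord ≤ 1·1.
L = (3 + 6·x) + (-2 + 2·x + 4·x^2)·Dx  (order 1).
h: a_k = 2, 3, 27/4, 103/8, 1683/64, 6669/128, …
ICs: h(0) = 2.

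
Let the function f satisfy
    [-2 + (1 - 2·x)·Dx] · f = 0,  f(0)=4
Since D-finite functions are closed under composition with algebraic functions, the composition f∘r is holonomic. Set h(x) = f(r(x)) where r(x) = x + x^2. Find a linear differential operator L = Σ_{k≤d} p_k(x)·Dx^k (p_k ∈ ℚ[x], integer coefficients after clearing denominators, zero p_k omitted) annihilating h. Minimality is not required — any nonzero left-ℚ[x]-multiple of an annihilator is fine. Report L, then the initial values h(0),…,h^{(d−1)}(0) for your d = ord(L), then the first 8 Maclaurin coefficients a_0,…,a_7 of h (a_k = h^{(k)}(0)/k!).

f: a_k = 4, 8, 16, 32, 64, 128, 256, 512, …
L₀ from L_f via x↦r, Dx↦r'^{-1}Dx.
L = (2 + 4·x) + (-1 + 2·x + 2·x^2)·Dx  (order 1).
h: a_k = 4, 8, 24, 64, 176, 480, 1312, 3584, …
ICs: h(0) = 4.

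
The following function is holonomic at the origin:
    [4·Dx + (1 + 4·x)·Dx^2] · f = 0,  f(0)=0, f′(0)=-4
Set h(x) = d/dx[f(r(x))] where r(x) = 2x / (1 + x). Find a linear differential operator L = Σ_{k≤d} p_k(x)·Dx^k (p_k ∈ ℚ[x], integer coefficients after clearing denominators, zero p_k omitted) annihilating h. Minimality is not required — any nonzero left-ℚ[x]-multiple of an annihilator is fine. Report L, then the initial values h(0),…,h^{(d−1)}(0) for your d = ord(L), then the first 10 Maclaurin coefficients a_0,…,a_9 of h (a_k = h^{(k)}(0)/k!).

f: a_k = 0, -4, 8, -64/3, 64, -1024/5, 2048/3, -16384/7, 8192, -262144/9, …
Change of var in L_f (x↦r) gives L₀.
Derive L from L₀ (diff closure).
L = (10 + 18·x) + (1 + 10·x + 9·x^2)·Dx  (order 1).
h: a_k = -8, 80, -728, 6560, -59048, 531440, -4782968, 43046720, -387420488, 3486784400, …
ICs: h(0) = -8.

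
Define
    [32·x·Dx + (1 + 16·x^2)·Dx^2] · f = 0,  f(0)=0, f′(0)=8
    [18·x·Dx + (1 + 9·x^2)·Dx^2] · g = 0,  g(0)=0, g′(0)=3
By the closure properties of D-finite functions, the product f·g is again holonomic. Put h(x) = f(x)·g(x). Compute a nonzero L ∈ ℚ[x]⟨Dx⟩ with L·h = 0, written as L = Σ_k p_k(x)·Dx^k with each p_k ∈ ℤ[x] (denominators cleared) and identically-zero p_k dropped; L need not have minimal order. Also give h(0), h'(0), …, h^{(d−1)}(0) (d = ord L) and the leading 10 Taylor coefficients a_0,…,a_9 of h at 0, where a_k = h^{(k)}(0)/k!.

f: a_k = 0, 8, 0, -128/3, 0, 2048/5, 0, -32768/7, 0, 524288/9, …
g: a_k = 0, 3, 0, -9, 0, 243/5, 0, -2187/7, 0, 2187, …
Sym-product of L_f,L_g gives L₀ (≤ ord 4).
L = (-3456·x - 144000·x^3 - 1327104·x^5 + 4147200·x^7 + 71663616·x^9)·Dx + (-100 - 11532·x^2 - 259200·x^4 - 1161216·x^6 + 14515200·x^8 + 107495424·x^10)·Dx^2 + (-200·x - 7880·x^3 - 86400·x^5 + 194112·x^7 + 8294400·x^9 + 35831808·x^11)·Dx^3 + (-1 - 50·x^2 - 769·x^4 + 110736·x^8 + 1036800·x^10 + 2985984·x^12)·Dx^4  (order 4).
h: a_k = 0, 0, 24, 0, -200, 0, 10008/5, 0, -156120/7, 0, …
ICs: h(0) = 0, h′(0) = 0, h′′(0) = 48, h′′′(0) = 0.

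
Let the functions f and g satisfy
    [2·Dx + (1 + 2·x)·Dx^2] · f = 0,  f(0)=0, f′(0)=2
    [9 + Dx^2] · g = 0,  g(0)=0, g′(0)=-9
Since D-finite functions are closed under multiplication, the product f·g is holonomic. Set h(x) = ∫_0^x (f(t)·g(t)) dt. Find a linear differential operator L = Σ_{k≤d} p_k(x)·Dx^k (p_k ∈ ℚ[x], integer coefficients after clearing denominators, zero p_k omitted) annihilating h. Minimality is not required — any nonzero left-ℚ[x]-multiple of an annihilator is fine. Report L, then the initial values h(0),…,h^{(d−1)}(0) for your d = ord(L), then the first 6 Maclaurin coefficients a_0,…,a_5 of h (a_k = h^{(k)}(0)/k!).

f: a_k = 0, 2, -2, 8/3, -4, 32/5, …
g: a_k = 0, -9, 0, 27/2, 0, -243/40, …
f·g: L₀ = L_f ⊗_s L_g, ord ≤ 2·2.
Integrate: L := L₀·Dx.
L = (63 + 1053·x + 3969·x^2 + 5832·x^3 + 2916·x^4)·Dx + (63 + 450·x + 972·x^2 + 648·x^3)·Dx^2 + (25 + 270·x + 918·x^2 + 1296·x^3 + 648·x^4)·Dx^3 + (7 + 50·x + 108·x^2 + 72·x^3)·Dx^4 + (2 + 17·x + 53·x^2 + 72·x^3 + 36·x^4)·Dx^5  (order 5).
h: a_k = 0, 0, 0, -6, 9/2, 3/5, …
ICs: h(0) = 0, h′(0) = 0, h′′(0) = 0, h′′′(0) = -36, h′′′′(0) = 108.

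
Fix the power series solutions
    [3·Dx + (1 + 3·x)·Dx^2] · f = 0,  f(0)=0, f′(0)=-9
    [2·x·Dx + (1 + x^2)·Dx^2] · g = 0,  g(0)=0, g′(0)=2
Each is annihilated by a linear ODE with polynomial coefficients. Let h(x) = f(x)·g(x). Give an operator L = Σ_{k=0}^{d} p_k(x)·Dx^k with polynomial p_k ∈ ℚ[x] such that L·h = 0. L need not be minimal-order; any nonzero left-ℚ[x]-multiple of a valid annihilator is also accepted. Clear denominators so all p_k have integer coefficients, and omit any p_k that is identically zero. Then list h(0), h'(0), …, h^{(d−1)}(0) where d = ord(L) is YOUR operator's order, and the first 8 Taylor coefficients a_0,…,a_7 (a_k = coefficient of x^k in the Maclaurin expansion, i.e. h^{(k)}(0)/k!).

f: a_k = 0, -9, 27/2, -27, 243/4, -729/5, 729/2, -6561/7, …
g: a_k = 0, 2, 0, -2/3, 0, 2/5, 0, -2/7, …
L₀ := L_f ⊗_s L_g (sym. prod.), ord ≤ 4.
L = (264 + 1260·x + 1008·x^2 + 3420·x^3 + 3240·x^4 + 4212·x^5 + 324·x^7)·Dx + (178 + 660·x + 3828·x^2 + 7308·x^3 + 12960·x^4 + 10044·x^5 + 11340·x^6 + 324·x^7 + 1134·x^8)·Dx^2 + (132 + 608·x + 1728·x^2 + 4568·x^3 + 6456·x^4 + 8856·x^5 + 5184·x^6 + 5544·x^7 + 324·x^8 + 648·x^9)·Dx^3 + (13 + 102·x + 341·x^2 + 744·x^3 + 1138·x^4 + 1236·x^5 + 1386·x^6 + 648·x^7 + 657·x^8 + 54·x^9 + 81·x^10)·Dx^4  (order 4).
h: a_k = 0, 0, -18, 27, -48, 225/2, -1386/5, 6939/10, …
ICs: h(0) = 0, h′(0) = 0, h′′(0) = -36, h′′′(0) = 162.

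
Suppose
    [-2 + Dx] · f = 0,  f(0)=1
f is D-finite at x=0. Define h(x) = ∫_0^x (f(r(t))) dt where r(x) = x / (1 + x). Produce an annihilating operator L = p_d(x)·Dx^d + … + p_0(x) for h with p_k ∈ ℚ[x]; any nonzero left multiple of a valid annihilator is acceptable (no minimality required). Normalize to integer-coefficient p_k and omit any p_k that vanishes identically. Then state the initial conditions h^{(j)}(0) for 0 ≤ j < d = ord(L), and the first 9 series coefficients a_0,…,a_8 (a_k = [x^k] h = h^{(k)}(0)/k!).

f: a_k = 1, 2, 2, 4/3, 2/3, 4/15, 4/45, 8/315, 2/315, …
L₀ from L_f via x↦r, Dx↦r'^{-1}Dx.
h=∫₀ˣh₀: take L = L₀·Dx.
L = -2·Dx + (1 + 2·x + x^2)·Dx^2  (order 2).
h: a_k = 0, 1, 1, 0, -1/6, 2/15, -1/15, 4/315, 5/252, …
ICs: h(0) = 0, h′(0) = 1.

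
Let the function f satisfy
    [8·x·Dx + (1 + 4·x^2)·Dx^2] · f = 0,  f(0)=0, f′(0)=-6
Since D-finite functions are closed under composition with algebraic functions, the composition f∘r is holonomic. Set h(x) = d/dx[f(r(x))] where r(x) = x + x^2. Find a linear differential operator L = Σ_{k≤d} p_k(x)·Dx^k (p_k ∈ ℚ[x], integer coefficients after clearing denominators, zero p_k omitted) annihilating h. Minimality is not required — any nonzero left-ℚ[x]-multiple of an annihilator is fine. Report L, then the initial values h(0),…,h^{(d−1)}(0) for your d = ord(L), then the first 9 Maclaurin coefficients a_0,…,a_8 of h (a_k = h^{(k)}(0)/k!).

L = (-2 + 8·x + 32·x^2 + 48·x^3 + 24·x^4) + (1 + 2·x + 4·x^2 + 16·x^3 + 20·x^4 + 8·x^5)·Dx  (order 1).
h: a_k = -6, -12, 24, 96, 24, -528, -960, 1536, 7968, …
ICs: h(0) = -6.

f: a_k = 0, -6, 0, 8, 0, -96/5, 0, 384/7, 0, …
L₀ from L_f via x↦r, Dx↦r'^{-1}Dx.
Differentiate: ansatz ord ≤ ord L₀ ⇒ L.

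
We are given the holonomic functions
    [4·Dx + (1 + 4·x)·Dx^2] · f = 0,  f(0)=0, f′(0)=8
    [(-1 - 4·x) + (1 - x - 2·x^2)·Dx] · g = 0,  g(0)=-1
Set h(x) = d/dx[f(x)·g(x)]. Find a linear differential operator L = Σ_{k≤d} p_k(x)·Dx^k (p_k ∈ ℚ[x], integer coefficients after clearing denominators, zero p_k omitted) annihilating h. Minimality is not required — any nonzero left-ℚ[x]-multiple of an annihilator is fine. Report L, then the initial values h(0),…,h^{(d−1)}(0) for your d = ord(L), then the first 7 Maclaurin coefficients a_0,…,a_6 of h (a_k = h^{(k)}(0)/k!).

L = (36 + 144·x + 288·x^2) + (-1 + 24·x + 168·x^2 + 224·x^3)·Dx + (-1 - 7·x - 6·x^2 + 32·x^3 + 32·x^4)·Dx^2  (order 2).
h: a_k = -8, 16, -152, 1120/3, -2088, 34032/5, -153368/5, …
ICs: h(0) = -8, h′(0) = 16.

f: a_k = 0, 8, -16, 128/3, -128, 2048/5, -4096/3, …
g: a_k = -1, -1, -3, -5, -11, -21, -43, …
Sym-product of L_f,L_g gives L₀ (≤ ord 2).
Differentiate: ansatz ord ≤ ord L₀ ⇒ L.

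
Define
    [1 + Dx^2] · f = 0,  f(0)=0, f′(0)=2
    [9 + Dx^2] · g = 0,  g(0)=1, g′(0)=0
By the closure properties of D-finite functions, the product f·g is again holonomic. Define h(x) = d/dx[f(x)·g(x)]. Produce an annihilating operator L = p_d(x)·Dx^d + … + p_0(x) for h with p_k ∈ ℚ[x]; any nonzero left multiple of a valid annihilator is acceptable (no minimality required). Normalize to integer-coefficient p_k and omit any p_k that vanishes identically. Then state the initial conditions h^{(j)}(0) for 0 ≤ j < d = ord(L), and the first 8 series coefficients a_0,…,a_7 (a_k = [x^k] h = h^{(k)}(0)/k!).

f: a_k = 0, 2, 0, -1/3, 0, 1/60, 0, -1/2520, …
g: a_k = 1, 0, -9/2, 0, 27/8, 0, -81/80, 0, …
h₀=f·g: eliminate ⇒ L₀, order ≤ 2·2.
h=h₀': d/dx-closure on L₀ ⇒ L.
L = 64 + 20·Dx^2 + Dx^4  (order 4).
h: a_k = 2, 0, -28, 0, 124/3, 0, -1016/45, 0, …
ICs: h(0) = 2, h′(0) = 0, h′′(0) = -56, h′′′(0) = 0.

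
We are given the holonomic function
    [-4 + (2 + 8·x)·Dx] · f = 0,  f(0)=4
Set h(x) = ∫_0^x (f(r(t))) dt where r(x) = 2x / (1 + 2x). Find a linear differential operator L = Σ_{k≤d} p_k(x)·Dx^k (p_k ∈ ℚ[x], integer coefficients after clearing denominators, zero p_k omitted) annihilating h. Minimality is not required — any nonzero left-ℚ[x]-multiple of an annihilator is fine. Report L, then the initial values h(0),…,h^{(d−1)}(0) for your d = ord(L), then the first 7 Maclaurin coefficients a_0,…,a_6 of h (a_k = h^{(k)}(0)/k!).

L = -4·Dx + (1 + 12·x + 20·x^2)·Dx^2  (order 2).
h: a_k = 0, 4, 8, -64/3, 80, -384, 2176, …
ICs: h(0) = 0, h′(0) = 4.

f: a_k = 4, 8, -8, 16, -40, 112, -336, …
L₀ from L_f via x↦r, Dx↦r'^{-1}Dx.
h=∫h₀ ⇒ L = L₀·Dx.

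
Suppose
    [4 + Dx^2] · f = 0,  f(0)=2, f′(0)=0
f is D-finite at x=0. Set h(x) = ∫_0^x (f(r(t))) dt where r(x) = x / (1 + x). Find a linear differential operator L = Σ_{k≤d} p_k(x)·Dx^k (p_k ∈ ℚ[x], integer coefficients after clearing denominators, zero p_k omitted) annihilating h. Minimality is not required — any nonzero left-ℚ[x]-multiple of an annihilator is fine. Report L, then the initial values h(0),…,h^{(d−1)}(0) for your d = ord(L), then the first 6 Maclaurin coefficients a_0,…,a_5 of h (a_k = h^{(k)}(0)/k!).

f: a_k = 2, 0, -4, 0, 4/3, 0, …
L₀ from L_f via x↦r, Dx↦r'^{-1}Dx.
∫: right-multiply L₀ by Dx.
L = 4·Dx + (2 + 6·x + 6·x^2 + 2·x^3)·Dx^2 + (1 + 4·x + 6·x^2 + 4·x^3 + x^4)·Dx^3  (order 3).
h: a_k = 0, 2, 0, -4/3, 2, -32/15, …
ICs: h(0) = 0, h′(0) = 2, h′′(0) = 0.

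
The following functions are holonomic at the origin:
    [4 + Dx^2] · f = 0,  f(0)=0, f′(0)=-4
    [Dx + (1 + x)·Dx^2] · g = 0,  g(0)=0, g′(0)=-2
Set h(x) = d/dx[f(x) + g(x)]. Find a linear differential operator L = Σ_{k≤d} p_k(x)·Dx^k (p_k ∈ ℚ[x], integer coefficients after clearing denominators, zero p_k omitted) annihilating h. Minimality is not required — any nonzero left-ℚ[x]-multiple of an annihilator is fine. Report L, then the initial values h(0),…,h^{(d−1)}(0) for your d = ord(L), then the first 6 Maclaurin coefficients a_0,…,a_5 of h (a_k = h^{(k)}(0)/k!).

L = (20 + 16·x + 8·x^2) + (12 + 28·x + 24·x^2 + 8·x^3)·Dx + (5 + 4·x + 2·x^2)·Dx^2 + (3 + 7·x + 6·x^2 + 2·x^3)·Dx^3  (order 3).
h: a_k = -6, 2, 6, 2, -14/3, 2, …
ICs: h(0) = -6, h′(0) = 2, h′′(0) = 12.

f: a_k = 0, -4, 0, 8/3, 0, -8/15, …
g: a_k = 0, -2, 1, -2/3, 1/2, -2/5, …
f+g: L₀ = lclm(L_f,L_g), ord ≤ 2+2.
h=h₀': d/dx-closure on L₀ ⇒ L.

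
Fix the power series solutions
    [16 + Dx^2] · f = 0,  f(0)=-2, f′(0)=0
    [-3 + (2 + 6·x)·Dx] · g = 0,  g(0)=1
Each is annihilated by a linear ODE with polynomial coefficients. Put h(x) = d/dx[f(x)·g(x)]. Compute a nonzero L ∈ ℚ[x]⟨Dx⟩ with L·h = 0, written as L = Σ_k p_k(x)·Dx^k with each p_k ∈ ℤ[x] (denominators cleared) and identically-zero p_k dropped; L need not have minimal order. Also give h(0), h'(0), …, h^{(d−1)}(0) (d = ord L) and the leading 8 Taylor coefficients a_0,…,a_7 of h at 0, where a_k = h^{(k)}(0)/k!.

f: a_k = -2, 0, 16, 0, -64/3, 0, 512/45, 0, …
g: a_k = 1, 3/2, -9/8, 27/16, -405/128, 1701/256, -15309/1024, 72171/2048, …
Product ⇒ symmetric product L₀, ord ≤ 2.
Derive L from L₀ (diff closure).
L = (9613 + 83712·x + 273024·x^2 + 442368·x^3 + 331776·x^4) + (-444 - 5940·x - 20736·x^2 - 20736·x^3)·Dx + (364 + 3720·x + 14796·x^2 + 27648·x^3 + 20736·x^4)·Dx^2  (order 2).
h: a_k = -3, 73/2, 495/8, -6337/48, -11705/128, 337609/3840, 1817053/15360, -82369729/645120, …
ICs: h(0) = -3, h′(0) = 73/2.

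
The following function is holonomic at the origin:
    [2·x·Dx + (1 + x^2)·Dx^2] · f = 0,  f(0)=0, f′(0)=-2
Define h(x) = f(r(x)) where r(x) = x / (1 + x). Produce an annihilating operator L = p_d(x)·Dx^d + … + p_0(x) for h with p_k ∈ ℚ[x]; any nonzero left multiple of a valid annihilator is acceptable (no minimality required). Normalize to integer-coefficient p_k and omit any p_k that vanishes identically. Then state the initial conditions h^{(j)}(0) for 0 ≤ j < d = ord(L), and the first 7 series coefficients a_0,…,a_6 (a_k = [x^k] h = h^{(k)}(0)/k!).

f: a_k = 0, -2, 0, 2/3, 0, -2/5, 0, …
L₀ from L_f via x↦r, Dx↦r'^{-1}Dx.
L = (2 + 4·x)·Dx + (1 + 2·x + 2·x^2)·Dx^2  (order 2).
h: a_k = 0, -2, 2, -4/3, 0, 8/5, -8/3, …
ICs: h(0) = 0, h′(0) = -2.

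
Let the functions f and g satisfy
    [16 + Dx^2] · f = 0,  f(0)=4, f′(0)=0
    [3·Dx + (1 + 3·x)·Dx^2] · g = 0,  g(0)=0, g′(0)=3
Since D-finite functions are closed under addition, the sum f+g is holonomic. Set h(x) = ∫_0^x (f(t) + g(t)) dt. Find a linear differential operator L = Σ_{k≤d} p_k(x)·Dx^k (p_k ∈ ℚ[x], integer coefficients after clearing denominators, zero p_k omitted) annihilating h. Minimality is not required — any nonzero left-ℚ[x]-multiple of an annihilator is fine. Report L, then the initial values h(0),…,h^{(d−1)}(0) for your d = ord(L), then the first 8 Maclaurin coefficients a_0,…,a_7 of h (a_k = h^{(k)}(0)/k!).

L = (1680 + 2304·x + 3456·x^2)·Dx^2 + (272 + 1584·x + 3456·x^2 + 3456·x^3)·Dx^3 + (105 + 144·x + 216·x^2)·Dx^4 + (17 + 99·x + 216·x^2 + 216·x^3)·Dx^5  (order 5).
h: a_k = 0, 4, 3/2, -73/6, 9/4, 269/60, 81/10, -12983/630, …
ICs: h(0) = 0, h′(0) = 4, h′′(0) = 3, h′′′(0) = -73, h′′′′(0) = 54.

f: a_k = 4, 0, -32, 0, 128/3, 0, -1024/45, 0, …
g: a_k = 0, 3, -9/2, 9, -81/4, 243/5, -243/2, 2187/7, …
f+g: L₀ = lclm(L_f,L_g), ord ≤ 2+2.
∫: right-multiply L₀ by Dx.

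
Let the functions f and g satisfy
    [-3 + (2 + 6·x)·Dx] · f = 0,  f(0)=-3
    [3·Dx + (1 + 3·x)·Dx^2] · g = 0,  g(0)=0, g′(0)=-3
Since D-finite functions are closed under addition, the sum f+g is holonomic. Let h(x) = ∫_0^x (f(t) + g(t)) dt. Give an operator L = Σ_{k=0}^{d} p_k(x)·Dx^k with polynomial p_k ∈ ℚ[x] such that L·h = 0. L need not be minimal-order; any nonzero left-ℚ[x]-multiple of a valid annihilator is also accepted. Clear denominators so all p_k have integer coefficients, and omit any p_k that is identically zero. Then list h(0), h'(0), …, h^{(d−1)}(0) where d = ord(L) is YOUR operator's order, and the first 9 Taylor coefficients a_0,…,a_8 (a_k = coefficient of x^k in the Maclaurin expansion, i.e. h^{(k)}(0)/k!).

f: a_k = -3, -9/2, 27/8, -81/16, 1215/128, -5103/256, 45927/1024, -216513/2048, 8444007/32768, …
g: a_k = 0, -3, 9/2, -9, 81/4, -243/5, 243/2, -2187/7, 6561/8, …
h₀=f+g: left-lcm gives L₀, ord ≤ 3.
∫: right-multiply L₀ by Dx.
L = 9·Dx^2 + (15 + 45·x)·Dx^3 + (2 + 12·x + 18·x^2)·Dx^4  (order 4).
h: a_k = 0, -3, -15/4, 21/8, -225/64, 3807/640, -29241/2560, 170343/7168, -5994567/114688, …
ICs: h(0) = 0, h′(0) = -3, h′′(0) = -15/2, h′′′(0) = 63/4.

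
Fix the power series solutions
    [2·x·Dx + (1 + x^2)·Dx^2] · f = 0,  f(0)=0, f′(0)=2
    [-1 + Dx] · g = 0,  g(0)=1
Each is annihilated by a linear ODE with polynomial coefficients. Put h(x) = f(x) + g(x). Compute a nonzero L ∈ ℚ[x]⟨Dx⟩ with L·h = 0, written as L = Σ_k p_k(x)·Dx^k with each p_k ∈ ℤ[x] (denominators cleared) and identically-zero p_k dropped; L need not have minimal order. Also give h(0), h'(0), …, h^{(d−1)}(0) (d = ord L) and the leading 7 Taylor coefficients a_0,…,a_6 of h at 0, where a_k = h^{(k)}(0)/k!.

L = (2 - 4·x - 2·x^2)·Dx + (-3 + 3·x + x^2 - x^3)·Dx^2 + (1 + x + x^2 + x^3)·Dx^3  (order 3).
h: a_k = 1, 3, 1/2, -1/2, 1/24, 49/120, 1/720, …
ICs: h(0) = 1, h′(0) = 3, h′′(0) = 1.

f: a_k = 0, 2, 0, -2/3, 0, 2/5, 0, …
g: a_k = 1, 1, 1/2, 1/6, 1/24, 1/120, 1/720, …
f+g: L₀ = lclm(L_f,L_g), ord ≤ 2+1.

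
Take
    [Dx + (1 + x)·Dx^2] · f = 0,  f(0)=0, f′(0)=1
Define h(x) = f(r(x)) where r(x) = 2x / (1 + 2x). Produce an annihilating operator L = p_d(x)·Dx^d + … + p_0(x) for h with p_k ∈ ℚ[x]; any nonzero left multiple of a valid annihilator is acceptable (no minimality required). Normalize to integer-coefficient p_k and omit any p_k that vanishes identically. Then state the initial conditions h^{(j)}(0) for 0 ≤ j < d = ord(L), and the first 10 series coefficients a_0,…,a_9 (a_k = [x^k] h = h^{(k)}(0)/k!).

f: a_k = 0, 1, -1/2, 1/3, -1/4, 1/5, -1/6, 1/7, -1/8, 1/9, …
L₀ from L_f via x↦r, Dx↦r'^{-1}Dx.
L = (6 + 16·x)·Dx + (1 + 6·x + 8·x^2)·Dx^2  (order 2).
h: a_k = 0, 2, -6, 56/3, -60, 992/5, -672, 16256/7, -8160, 261632/9, …
ICs: h(0) = 0, h′(0) = 2.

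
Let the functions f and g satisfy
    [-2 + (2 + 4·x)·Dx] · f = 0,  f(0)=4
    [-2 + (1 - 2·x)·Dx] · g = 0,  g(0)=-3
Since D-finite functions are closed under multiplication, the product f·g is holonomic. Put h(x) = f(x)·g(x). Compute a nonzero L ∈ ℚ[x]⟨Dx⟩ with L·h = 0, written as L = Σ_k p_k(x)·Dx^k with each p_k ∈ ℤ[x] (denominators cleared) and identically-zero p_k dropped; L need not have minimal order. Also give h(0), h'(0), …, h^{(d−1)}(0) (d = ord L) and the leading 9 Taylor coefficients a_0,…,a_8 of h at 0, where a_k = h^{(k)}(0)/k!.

L = (3 + 2·x) + (-1 + 4·x^2)·Dx  (order 1).
h: a_k = -12, -36, -66, -138, -537/2, -1095/2, -4317/4, -8733/4, -138441/32, …
ICs: h(0) = -12.

f: a_k = 4, 4, -2, 2, -5/2, 7/2, -21/4, 33/4, -429/32, …
g: a_k = -3, -6, -12, -24, -48, -96, -192, -384, -768, …
h₀=f·g: eliminate ⇒ L₀, order ≤ 1·1.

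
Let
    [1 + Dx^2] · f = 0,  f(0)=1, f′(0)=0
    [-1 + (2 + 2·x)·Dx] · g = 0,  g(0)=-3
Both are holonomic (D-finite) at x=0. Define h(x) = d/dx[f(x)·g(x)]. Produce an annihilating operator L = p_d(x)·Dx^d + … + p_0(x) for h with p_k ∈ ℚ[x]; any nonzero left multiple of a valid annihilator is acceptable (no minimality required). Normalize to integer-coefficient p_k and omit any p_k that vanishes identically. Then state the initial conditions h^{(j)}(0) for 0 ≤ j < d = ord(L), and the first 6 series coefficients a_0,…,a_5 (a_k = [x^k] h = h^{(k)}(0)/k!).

f: a_k = 1, 0, -1/2, 0, 1/24, 0, …
g: a_k = -3, -3/2, 3/8, -3/16, 15/128, -21/256, …
Sym-product of L_f,L_g gives L₀ (≤ ord 2).
Derive L from L₀ (diff closure).
L = (53 + 144·x + 136·x^2 + 64·x^3 + 16·x^4) + (-4 - 36·x - 48·x^2 - 16·x^3)·Dx + (28 + 88·x + 108·x^2 + 64·x^3 + 16·x^4)·Dx^2  (order 2).
h: a_k = -3/2, 15/4, 27/16, -25/32, -65/256, 349/2560, …
ICs: h(0) = -3/2, h′(0) = 15/4.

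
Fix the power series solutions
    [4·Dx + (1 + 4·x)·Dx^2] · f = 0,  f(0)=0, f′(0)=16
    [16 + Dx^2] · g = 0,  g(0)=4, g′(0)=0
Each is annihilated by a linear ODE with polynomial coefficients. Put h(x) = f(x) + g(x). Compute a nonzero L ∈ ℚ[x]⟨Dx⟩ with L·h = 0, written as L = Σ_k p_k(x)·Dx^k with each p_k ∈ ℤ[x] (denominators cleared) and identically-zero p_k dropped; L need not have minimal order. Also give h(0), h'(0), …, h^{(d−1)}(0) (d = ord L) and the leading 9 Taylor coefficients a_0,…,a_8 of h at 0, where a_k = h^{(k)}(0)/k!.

f: a_k = 0, 16, -32, 256/3, -256, 4096/5, -8192/3, 65536/7, -32768, …
g: a_k = 4, 0, -32, 0, 128/3, 0, -1024/45, 0, 2048/315, …
Sum ⇒ L₀ = lclm(L_f,L_g) in ℚ(x)⟨Dx⟩.
L = (448 + 512·x + 1024·x^2)·Dx + (48 + 320·x + 768·x^2 + 1024·x^3)·Dx^2 + (28 + 32·x + 64·x^2)·Dx^3 + (3 + 20·x + 48·x^2 + 64·x^3)·Dx^4  (order 4).
h: a_k = 4, 16, -64, 256/3, -640/3, 4096/5, -123904/45, 65536/7, -10319872/315, …
ICs: h(0) = 4, h′(0) = 16, h′′(0) = -128, h′′′(0) = 512.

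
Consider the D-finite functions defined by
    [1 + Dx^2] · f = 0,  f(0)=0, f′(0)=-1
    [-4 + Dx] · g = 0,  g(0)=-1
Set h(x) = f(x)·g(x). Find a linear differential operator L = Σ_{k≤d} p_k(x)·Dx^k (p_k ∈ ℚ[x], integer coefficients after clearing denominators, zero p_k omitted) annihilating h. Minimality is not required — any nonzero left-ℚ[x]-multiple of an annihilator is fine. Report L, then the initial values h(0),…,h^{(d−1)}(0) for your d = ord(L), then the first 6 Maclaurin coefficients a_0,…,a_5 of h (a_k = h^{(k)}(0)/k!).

f: a_k = 0, -1, 0, 1/6, 0, -1/120, …
g: a_k = -1, -4, -8, -32/3, -32/3, -128/15, …
Product ⇒ symmetric product L₀, ord ≤ 2.
L = 17 - 8·Dx + Dx^2  (order 2).
h: a_k = 0, 1, 4, 47/6, 10, 1121/120, …
ICs: h(0) = 0, h′(0) = 1.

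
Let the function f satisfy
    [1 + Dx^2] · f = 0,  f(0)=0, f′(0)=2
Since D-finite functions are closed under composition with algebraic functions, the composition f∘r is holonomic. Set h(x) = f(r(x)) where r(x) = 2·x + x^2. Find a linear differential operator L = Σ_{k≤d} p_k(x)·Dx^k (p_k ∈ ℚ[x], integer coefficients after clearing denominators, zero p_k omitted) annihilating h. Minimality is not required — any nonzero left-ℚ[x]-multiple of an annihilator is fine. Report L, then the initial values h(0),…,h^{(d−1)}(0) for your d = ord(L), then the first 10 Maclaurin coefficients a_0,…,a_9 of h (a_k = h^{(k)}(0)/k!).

f: a_k = 0, 2, 0, -1/3, 0, 1/60, 0, -1/2520, 0, 1/181440, …
Change of var in L_f (x↦r) gives L₀.
L = (4 + 12·x + 12·x^2 + 4·x^3) - Dx + (1 + x)·Dx^2  (order 2).
h: a_k = 0, 4, 2, -8/3, -4, -22/15, 1, 404/315, 22/45, -551/5670, …
ICs: h(0) = 0, h′(0) = 4.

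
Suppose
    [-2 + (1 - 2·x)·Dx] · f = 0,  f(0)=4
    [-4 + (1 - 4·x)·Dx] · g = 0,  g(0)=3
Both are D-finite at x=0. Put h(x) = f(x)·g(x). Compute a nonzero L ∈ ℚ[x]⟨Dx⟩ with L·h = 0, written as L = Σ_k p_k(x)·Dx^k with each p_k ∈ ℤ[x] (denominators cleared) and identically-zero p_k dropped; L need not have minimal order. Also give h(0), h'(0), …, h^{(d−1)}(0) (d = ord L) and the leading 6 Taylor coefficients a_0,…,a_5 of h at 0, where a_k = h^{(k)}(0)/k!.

f: a_k = 4, 8, 16, 32, 64, 128, …
g: a_k = 3, 12, 48, 192, 768, 3072, …
f·g: L₀ = L_f ⊗_s L_g, ord ≤ 1·1.
L = (-6 + 16·x) + (1 - 6·x + 8·x^2)·Dx  (order 1).
h: a_k = 12, 72, 336, 1440, 5952, 24192, …
ICs: h(0) = 12.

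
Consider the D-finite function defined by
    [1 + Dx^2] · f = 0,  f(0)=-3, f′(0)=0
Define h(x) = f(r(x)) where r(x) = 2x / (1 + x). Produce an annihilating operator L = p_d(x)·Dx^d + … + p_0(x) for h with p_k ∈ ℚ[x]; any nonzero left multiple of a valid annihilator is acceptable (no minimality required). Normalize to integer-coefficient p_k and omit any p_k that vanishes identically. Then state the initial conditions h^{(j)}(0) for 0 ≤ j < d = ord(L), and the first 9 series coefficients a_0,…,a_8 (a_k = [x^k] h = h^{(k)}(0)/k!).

L = 4 + (2 + 6·x + 6·x^2 + 2·x^3)·Dx + (1 + 4·x + 6·x^2 + 4·x^3 + x^4)·Dx^2  (order 2).
h: a_k = -3, 0, 6, -12, 16, -16, 154/15, 12/5, -2354/105, …
ICs: h(0) = -3, h′(0) = 0.

f: a_k = -3, 0, 3/2, 0, -1/8, 0, 1/240, 0, -1/13440, …
Change of var in L_f (x↦r) gives L₀.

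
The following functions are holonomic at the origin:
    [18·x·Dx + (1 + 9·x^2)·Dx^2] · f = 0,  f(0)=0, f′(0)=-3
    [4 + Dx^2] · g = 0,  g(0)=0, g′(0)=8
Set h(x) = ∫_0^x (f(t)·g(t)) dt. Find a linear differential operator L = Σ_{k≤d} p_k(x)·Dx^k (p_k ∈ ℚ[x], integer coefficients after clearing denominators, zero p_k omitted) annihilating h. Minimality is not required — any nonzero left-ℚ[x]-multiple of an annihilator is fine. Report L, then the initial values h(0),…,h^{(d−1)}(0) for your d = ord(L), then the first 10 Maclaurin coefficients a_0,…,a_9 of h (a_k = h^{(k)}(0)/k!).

L = (2080 + 50256·x^2 + 89424·x^4 + 186624·x^6 + 419904·x^8)·Dx + (3168·x + 38880·x^3 + 139968·x^5 + 419904·x^7)·Dx^2 + (572 + 13788·x^2 + 33048·x^4 + 93312·x^6 + 209952·x^8)·Dx^3 + (792·x + 9720·x^3 + 34992·x^5 + 104976·x^7)·Dx^4 + (13 + 306·x^2 + 2673·x^4 + 11664·x^6 + 26244·x^8)·Dx^5  (order 5).
h: a_k = 0, 0, 0, -8, 0, 88/5, 0, -440/7, 0, 41528/135, …
ICs: h(0) = 0, h′(0) = 0, h′′(0) = 0, h′′′(0) = -48, h′′′′(0) = 0.

f: a_k = 0, -3, 0, 9, 0, -243/5, 0, 2187/7, 0, -2187, …
g: a_k = 0, 8, 0, -16/3, 0, 16/15, 0, -32/315, 0, 16/2835, …
Product ⇒ symmetric product L₀, ord ≤ 4.
h=∫₀ˣh₀: take L = L₀·Dx.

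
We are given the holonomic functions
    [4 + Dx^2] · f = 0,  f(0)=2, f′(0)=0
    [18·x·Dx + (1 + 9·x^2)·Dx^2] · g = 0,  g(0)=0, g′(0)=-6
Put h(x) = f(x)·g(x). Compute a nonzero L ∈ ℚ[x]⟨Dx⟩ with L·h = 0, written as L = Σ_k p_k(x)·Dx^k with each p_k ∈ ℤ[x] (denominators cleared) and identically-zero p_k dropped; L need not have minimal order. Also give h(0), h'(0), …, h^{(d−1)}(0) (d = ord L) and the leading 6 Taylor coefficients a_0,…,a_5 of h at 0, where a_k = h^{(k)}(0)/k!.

f: a_k = 2, 0, -4, 0, 4/3, 0, …
g: a_k = 0, -6, 0, 18, 0, -486/5, …
f·g: L₀ = L_f ⊗_s L_g, ord ≤ 2·2.
L = (2080 + 50256·x^2 + 89424·x^4 + 186624·x^6 + 419904·x^8) + (3168·x + 38880·x^3 + 139968·x^5 + 419904·x^7)·Dx + (572 + 13788·x^2 + 33048·x^4 + 93312·x^6 + 209952·x^8)·Dx^2 + (792·x + 9720·x^3 + 34992·x^5 + 104976·x^7)·Dx^3 + (13 + 306·x^2 + 2673·x^4 + 11664·x^6 + 26244·x^8)·Dx^4  (order 4).
h: a_k = 0, -12, 0, 60, 0, -1372/5, …
ICs: h(0) = 0, h′(0) = -12, h′′(0) = 0, h′′′(0) = 360.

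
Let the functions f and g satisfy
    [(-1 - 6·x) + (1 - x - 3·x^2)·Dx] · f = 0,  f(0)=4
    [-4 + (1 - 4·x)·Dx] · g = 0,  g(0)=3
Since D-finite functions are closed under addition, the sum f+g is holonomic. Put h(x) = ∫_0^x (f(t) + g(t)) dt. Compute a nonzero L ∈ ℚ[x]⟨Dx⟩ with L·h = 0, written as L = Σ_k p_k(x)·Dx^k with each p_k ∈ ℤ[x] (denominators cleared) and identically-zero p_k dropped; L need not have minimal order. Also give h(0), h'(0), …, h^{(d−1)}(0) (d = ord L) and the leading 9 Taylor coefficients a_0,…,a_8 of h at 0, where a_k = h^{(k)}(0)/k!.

L = (-72·x + 72·x^2 - 96·x^3)·Dx + (8 - 6·x - 66·x^2 + 112·x^3 - 192·x^4)·Dx^2 + (-1 + 7·x - 15·x^2 + 10·x^3 + 20·x^4 - 48·x^5)·Dx^3  (order 3).
h: a_k = 0, 7, 8, 64/3, 55, 844/5, 1616/3, 12676/7, 12505/2, …
ICs: h(0) = 0, h′(0) = 7, h′′(0) = 16.

f: a_k = 4, 4, 16, 28, 76, 160, 388, 868, 2032, …
g: a_k = 3, 12, 48, 192, 768, 3072, 12288, 49152, 196608, …
Weyl lclm of L_f,L_g ⇒ L₀ (ord ≤ 2).
∫: right-multiply L₀ by Dx.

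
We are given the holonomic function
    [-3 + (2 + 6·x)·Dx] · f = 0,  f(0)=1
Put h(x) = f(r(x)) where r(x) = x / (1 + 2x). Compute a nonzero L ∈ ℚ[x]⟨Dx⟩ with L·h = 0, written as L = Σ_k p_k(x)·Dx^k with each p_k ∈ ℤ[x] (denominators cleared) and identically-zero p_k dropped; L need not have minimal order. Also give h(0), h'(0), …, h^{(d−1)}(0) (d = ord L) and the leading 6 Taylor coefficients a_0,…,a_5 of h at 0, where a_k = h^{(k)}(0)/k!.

f: a_k = 1, 3/2, -9/8, 27/16, -405/128, 1701/256, …
f∘r: x↦r, Dx↦Dx/r' in L_f ⇒ L₀.
L = -3 + (2 + 14·x + 20·x^2)·Dx  (order 1).
h: a_k = 1, 3/2, -33/8, 195/16, -4965/128, 33909/256, …
ICs: h(0) = 1.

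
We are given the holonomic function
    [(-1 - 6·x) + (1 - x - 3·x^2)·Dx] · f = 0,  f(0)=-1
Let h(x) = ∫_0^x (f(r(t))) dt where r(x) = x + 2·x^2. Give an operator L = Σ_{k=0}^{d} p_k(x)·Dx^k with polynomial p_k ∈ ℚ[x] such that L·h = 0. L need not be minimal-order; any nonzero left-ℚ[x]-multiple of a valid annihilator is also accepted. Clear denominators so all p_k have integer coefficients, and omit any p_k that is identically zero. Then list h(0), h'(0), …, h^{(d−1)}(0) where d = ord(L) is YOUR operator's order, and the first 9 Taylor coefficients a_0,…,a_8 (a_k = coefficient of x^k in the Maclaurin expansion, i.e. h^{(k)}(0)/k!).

f: a_k = -1, -1, -4, -7, -19, -40, -97, -217, -508, …
h₀=f(r): pull back L_f along r ⇒ L₀.
∫: right-multiply L₀ by Dx.
L = (1 + 10·x + 36·x^2 + 48·x^3)·Dx + (-1 + x + 5·x^2 + 12·x^3 + 12·x^4)·Dx^2  (order 2).
h: a_k = 0, -1, -1/2, -2, -23/4, -77/5, -46, -1009/7, -3589/8, …
ICs: h(0) = 0, h′(0) = -1.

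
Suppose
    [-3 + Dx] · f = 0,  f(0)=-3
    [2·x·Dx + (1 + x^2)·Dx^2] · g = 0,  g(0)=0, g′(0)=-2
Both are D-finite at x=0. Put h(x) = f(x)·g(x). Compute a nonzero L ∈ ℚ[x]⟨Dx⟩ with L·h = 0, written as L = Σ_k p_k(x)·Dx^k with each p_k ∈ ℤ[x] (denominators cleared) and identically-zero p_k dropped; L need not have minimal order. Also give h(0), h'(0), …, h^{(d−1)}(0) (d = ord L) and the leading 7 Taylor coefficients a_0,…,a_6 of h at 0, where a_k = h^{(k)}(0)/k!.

L = (9 - 6·x + 9·x^2) + (-6 + 2·x - 6·x^2)·Dx + (1 + x^2)·Dx^2  (order 2).
h: a_k = 0, 6, 18, 25, 21, 249/20, 27/4, …
ICs: h(0) = 0, h′(0) = 6.

f: a_k = -3, -9, -27/2, -27/2, -81/8, -243/40, -243/80, …
g: a_k = 0, -2, 0, 2/3, 0, -2/5, 0, …
L₀ := L_f ⊗_s L_g (sym. prod.), ord ≤ 2.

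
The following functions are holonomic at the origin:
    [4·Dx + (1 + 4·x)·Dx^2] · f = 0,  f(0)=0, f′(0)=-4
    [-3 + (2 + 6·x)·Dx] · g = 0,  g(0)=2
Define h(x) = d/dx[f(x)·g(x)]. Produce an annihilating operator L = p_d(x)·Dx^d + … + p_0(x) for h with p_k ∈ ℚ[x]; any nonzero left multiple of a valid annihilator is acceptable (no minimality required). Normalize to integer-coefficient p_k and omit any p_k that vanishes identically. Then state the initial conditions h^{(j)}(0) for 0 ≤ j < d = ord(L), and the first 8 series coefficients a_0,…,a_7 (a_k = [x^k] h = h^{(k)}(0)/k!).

f: a_k = 0, -4, 8, -64/3, 64, -1024/5, 2048/3, -16384/7, …
g: a_k = 2, 3, -9/4, 27/8, -405/64, 1701/128, -15309/512, 72171/1024, …
h₀=f·g: eliminate ⇒ L₀, order ≤ 2·1.
h=h₀': d/dx-closure on L₀ ⇒ L.
L = (-33 + 72·x + 432·x^2) + (-4 + 324·x + 2160·x^2 + 3456·x^3)·Dx + (4 + 88·x + 612·x^2 + 1728·x^3 + 1728·x^4)·Dx^2  (order 2).
h: a_k = -8, 8, -29, 130, -9383/16, 206953/80, -7147521/640, 53092163/1120, …
ICs: h(0) = -8, h′(0) = 8.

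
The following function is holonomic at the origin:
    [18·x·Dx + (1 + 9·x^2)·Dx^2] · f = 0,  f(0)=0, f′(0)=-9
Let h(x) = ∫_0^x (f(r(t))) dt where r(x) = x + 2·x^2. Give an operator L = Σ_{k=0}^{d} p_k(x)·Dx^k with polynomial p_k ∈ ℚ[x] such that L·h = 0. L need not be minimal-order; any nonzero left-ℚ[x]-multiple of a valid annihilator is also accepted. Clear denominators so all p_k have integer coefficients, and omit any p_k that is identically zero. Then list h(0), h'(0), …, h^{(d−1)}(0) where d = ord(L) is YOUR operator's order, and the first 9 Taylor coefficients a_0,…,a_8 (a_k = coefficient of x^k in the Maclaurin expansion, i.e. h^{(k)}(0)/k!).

L = (-4 + 18·x + 144·x^2 + 432·x^3 + 432·x^4)·Dx^2 + (1 + 4·x + 9·x^2 + 72·x^3 + 180·x^4 + 144·x^5)·Dx^3  (order 3).
h: a_k = 0, 0, -9/2, -6, 27/4, 162/5, 297/10, -1242/7, -34263/56, …
ICs: h(0) = 0, h′(0) = 0, h′′(0) = -9.

f: a_k = 0, -9, 0, 27, 0, -729/5, 0, 6561/7, 0, …
h₀=f(r): pull back L_f along r ⇒ L₀.
∫: right-multiply L₀ by Dx.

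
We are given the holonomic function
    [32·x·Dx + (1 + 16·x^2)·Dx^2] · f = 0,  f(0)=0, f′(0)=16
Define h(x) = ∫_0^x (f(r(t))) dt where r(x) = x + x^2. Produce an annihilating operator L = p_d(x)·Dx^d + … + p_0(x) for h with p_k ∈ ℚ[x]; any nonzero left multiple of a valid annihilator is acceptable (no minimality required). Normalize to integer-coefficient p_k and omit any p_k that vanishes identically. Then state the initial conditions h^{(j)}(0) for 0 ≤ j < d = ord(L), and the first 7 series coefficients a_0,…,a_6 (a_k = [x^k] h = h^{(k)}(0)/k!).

L = (-2 + 32·x + 128·x^2 + 192·x^3 + 96·x^4)·Dx^2 + (1 + 2·x + 16·x^2 + 64·x^3 + 80·x^4 + 32·x^5)·Dx^3  (order 3).
h: a_k = 0, 0, 8, 16/3, -64/3, -256/5, 1408/15, …
ICs: h(0) = 0, h′(0) = 0, h′′(0) = 16.

f: a_k = 0, 16, 0, -256/3, 0, 4096/5, 0, …
Substitute x→r, Dx→(1/r')Dx; clear ⇒ L₀.
h=∫₀ˣh₀: take L = L₀·Dx.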